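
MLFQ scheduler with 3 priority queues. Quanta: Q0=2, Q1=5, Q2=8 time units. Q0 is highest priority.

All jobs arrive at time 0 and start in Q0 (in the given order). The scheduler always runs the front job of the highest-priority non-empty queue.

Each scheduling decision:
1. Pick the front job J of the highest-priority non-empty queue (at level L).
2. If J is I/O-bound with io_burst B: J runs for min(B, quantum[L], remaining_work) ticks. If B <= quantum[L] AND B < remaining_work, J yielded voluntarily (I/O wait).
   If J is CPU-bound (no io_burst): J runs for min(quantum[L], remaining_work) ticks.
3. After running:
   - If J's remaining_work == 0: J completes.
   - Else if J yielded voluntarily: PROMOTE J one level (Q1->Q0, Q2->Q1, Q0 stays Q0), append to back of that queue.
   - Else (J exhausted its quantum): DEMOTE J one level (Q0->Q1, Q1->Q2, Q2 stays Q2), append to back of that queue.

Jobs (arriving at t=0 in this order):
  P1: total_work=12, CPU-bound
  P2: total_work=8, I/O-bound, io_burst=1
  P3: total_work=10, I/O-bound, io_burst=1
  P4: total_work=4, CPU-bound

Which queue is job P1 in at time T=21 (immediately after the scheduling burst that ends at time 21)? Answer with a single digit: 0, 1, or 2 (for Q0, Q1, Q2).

t=0-2: P1@Q0 runs 2, rem=10, quantum used, demote→Q1. Q0=[P2,P3,P4] Q1=[P1] Q2=[]
t=2-3: P2@Q0 runs 1, rem=7, I/O yield, promote→Q0. Q0=[P3,P4,P2] Q1=[P1] Q2=[]
t=3-4: P3@Q0 runs 1, rem=9, I/O yield, promote→Q0. Q0=[P4,P2,P3] Q1=[P1] Q2=[]
t=4-6: P4@Q0 runs 2, rem=2, quantum used, demote→Q1. Q0=[P2,P3] Q1=[P1,P4] Q2=[]
t=6-7: P2@Q0 runs 1, rem=6, I/O yield, promote→Q0. Q0=[P3,P2] Q1=[P1,P4] Q2=[]
t=7-8: P3@Q0 runs 1, rem=8, I/O yield, promote→Q0. Q0=[P2,P3] Q1=[P1,P4] Q2=[]
t=8-9: P2@Q0 runs 1, rem=5, I/O yield, promote→Q0. Q0=[P3,P2] Q1=[P1,P4] Q2=[]
t=9-10: P3@Q0 runs 1, rem=7, I/O yield, promote→Q0. Q0=[P2,P3] Q1=[P1,P4] Q2=[]
t=10-11: P2@Q0 runs 1, rem=4, I/O yield, promote→Q0. Q0=[P3,P2] Q1=[P1,P4] Q2=[]
t=11-12: P3@Q0 runs 1, rem=6, I/O yield, promote→Q0. Q0=[P2,P3] Q1=[P1,P4] Q2=[]
t=12-13: P2@Q0 runs 1, rem=3, I/O yield, promote→Q0. Q0=[P3,P2] Q1=[P1,P4] Q2=[]
t=13-14: P3@Q0 runs 1, rem=5, I/O yield, promote→Q0. Q0=[P2,P3] Q1=[P1,P4] Q2=[]
t=14-15: P2@Q0 runs 1, rem=2, I/O yield, promote→Q0. Q0=[P3,P2] Q1=[P1,P4] Q2=[]
t=15-16: P3@Q0 runs 1, rem=4, I/O yield, promote→Q0. Q0=[P2,P3] Q1=[P1,P4] Q2=[]
t=16-17: P2@Q0 runs 1, rem=1, I/O yield, promote→Q0. Q0=[P3,P2] Q1=[P1,P4] Q2=[]
t=17-18: P3@Q0 runs 1, rem=3, I/O yield, promote→Q0. Q0=[P2,P3] Q1=[P1,P4] Q2=[]
t=18-19: P2@Q0 runs 1, rem=0, completes. Q0=[P3] Q1=[P1,P4] Q2=[]
t=19-20: P3@Q0 runs 1, rem=2, I/O yield, promote→Q0. Q0=[P3] Q1=[P1,P4] Q2=[]
t=20-21: P3@Q0 runs 1, rem=1, I/O yield, promote→Q0. Q0=[P3] Q1=[P1,P4] Q2=[]
t=21-22: P3@Q0 runs 1, rem=0, completes. Q0=[] Q1=[P1,P4] Q2=[]
t=22-27: P1@Q1 runs 5, rem=5, quantum used, demote→Q2. Q0=[] Q1=[P4] Q2=[P1]
t=27-29: P4@Q1 runs 2, rem=0, completes. Q0=[] Q1=[] Q2=[P1]
t=29-34: P1@Q2 runs 5, rem=0, completes. Q0=[] Q1=[] Q2=[]

Answer: 1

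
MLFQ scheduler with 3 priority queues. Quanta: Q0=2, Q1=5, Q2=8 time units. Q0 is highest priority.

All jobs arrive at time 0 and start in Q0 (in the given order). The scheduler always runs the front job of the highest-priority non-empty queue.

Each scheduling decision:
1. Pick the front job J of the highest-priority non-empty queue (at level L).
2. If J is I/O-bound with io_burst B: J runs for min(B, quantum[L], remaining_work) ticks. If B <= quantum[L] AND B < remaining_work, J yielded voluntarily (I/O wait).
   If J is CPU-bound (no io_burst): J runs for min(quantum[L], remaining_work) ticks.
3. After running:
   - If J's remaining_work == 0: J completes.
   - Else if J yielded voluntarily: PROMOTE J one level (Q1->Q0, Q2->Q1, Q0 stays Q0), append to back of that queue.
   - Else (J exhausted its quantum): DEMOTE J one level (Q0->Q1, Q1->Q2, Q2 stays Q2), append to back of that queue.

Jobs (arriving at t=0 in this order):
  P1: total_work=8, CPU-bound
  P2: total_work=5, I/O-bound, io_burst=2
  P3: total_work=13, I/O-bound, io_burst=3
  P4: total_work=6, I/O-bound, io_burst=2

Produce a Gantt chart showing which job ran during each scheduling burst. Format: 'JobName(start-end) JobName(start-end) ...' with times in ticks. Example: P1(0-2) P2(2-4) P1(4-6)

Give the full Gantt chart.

t=0-2: P1@Q0 runs 2, rem=6, quantum used, demote→Q1. Q0=[P2,P3,P4] Q1=[P1] Q2=[]
t=2-4: P2@Q0 runs 2, rem=3, I/O yield, promote→Q0. Q0=[P3,P4,P2] Q1=[P1] Q2=[]
t=4-6: P3@Q0 runs 2, rem=11, quantum used, demote→Q1. Q0=[P4,P2] Q1=[P1,P3] Q2=[]
t=6-8: P4@Q0 runs 2, rem=4, I/O yield, promote→Q0. Q0=[P2,P4] Q1=[P1,P3] Q2=[]
t=8-10: P2@Q0 runs 2, rem=1, I/O yield, promote→Q0. Q0=[P4,P2] Q1=[P1,P3] Q2=[]
t=10-12: P4@Q0 runs 2, rem=2, I/O yield, promote→Q0. Q0=[P2,P4] Q1=[P1,P3] Q2=[]
t=12-13: P2@Q0 runs 1, rem=0, completes. Q0=[P4] Q1=[P1,P3] Q2=[]
t=13-15: P4@Q0 runs 2, rem=0, completes. Q0=[] Q1=[P1,P3] Q2=[]
t=15-20: P1@Q1 runs 5, rem=1, quantum used, demote→Q2. Q0=[] Q1=[P3] Q2=[P1]
t=20-23: P3@Q1 runs 3, rem=8, I/O yield, promote→Q0. Q0=[P3] Q1=[] Q2=[P1]
t=23-25: P3@Q0 runs 2, rem=6, quantum used, demote→Q1. Q0=[] Q1=[P3] Q2=[P1]
t=25-28: P3@Q1 runs 3, rem=3, I/O yield, promote→Q0. Q0=[P3] Q1=[] Q2=[P1]
t=28-30: P3@Q0 runs 2, rem=1, quantum used, demote→Q1. Q0=[] Q1=[P3] Q2=[P1]
t=30-31: P3@Q1 runs 1, rem=0, completes. Q0=[] Q1=[] Q2=[P1]
t=31-32: P1@Q2 runs 1, rem=0, completes. Q0=[] Q1=[] Q2=[]

Answer: P1(0-2) P2(2-4) P3(4-6) P4(6-8) P2(8-10) P4(10-12) P2(12-13) P4(13-15) P1(15-20) P3(20-23) P3(23-25) P3(25-28) P3(28-30) P3(30-31) P1(31-32)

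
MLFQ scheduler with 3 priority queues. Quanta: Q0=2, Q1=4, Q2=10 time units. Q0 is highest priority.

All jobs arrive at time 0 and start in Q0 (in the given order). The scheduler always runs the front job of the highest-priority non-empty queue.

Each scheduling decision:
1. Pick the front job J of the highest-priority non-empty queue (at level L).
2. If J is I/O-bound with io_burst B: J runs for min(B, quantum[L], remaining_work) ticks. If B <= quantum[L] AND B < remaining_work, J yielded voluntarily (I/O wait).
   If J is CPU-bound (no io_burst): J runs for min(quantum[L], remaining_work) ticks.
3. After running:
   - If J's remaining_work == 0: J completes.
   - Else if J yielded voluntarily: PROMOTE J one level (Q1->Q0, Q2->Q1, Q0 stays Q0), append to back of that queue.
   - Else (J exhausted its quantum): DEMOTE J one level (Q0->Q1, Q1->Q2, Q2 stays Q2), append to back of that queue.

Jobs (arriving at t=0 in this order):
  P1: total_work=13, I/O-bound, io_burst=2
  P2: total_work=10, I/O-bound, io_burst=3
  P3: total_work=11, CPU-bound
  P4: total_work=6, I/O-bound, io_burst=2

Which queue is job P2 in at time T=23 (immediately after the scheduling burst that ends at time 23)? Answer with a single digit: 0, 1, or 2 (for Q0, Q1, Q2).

Answer: 1

Derivation:
t=0-2: P1@Q0 runs 2, rem=11, I/O yield, promote→Q0. Q0=[P2,P3,P4,P1] Q1=[] Q2=[]
t=2-4: P2@Q0 runs 2, rem=8, quantum used, demote→Q1. Q0=[P3,P4,P1] Q1=[P2] Q2=[]
t=4-6: P3@Q0 runs 2, rem=9, quantum used, demote→Q1. Q0=[P4,P1] Q1=[P2,P3] Q2=[]
t=6-8: P4@Q0 runs 2, rem=4, I/O yield, promote→Q0. Q0=[P1,P4] Q1=[P2,P3] Q2=[]
t=8-10: P1@Q0 runs 2, rem=9, I/O yield, promote→Q0. Q0=[P4,P1] Q1=[P2,P3] Q2=[]
t=10-12: P4@Q0 runs 2, rem=2, I/O yield, promote→Q0. Q0=[P1,P4] Q1=[P2,P3] Q2=[]
t=12-14: P1@Q0 runs 2, rem=7, I/O yield, promote→Q0. Q0=[P4,P1] Q1=[P2,P3] Q2=[]
t=14-16: P4@Q0 runs 2, rem=0, completes. Q0=[P1] Q1=[P2,P3] Q2=[]
t=16-18: P1@Q0 runs 2, rem=5, I/O yield, promote→Q0. Q0=[P1] Q1=[P2,P3] Q2=[]
t=18-20: P1@Q0 runs 2, rem=3, I/O yield, promote→Q0. Q0=[P1] Q1=[P2,P3] Q2=[]
t=20-22: P1@Q0 runs 2, rem=1, I/O yield, promote→Q0. Q0=[P1] Q1=[P2,P3] Q2=[]
t=22-23: P1@Q0 runs 1, rem=0, completes. Q0=[] Q1=[P2,P3] Q2=[]
t=23-26: P2@Q1 runs 3, rem=5, I/O yield, promote→Q0. Q0=[P2] Q1=[P3] Q2=[]
t=26-28: P2@Q0 runs 2, rem=3, quantum used, demote→Q1. Q0=[] Q1=[P3,P2] Q2=[]
t=28-32: P3@Q1 runs 4, rem=5, quantum used, demote→Q2. Q0=[] Q1=[P2] Q2=[P3]
t=32-35: P2@Q1 runs 3, rem=0, completes. Q0=[] Q1=[] Q2=[P3]
t=35-40: P3@Q2 runs 5, rem=0, completes. Q0=[] Q1=[] Q2=[]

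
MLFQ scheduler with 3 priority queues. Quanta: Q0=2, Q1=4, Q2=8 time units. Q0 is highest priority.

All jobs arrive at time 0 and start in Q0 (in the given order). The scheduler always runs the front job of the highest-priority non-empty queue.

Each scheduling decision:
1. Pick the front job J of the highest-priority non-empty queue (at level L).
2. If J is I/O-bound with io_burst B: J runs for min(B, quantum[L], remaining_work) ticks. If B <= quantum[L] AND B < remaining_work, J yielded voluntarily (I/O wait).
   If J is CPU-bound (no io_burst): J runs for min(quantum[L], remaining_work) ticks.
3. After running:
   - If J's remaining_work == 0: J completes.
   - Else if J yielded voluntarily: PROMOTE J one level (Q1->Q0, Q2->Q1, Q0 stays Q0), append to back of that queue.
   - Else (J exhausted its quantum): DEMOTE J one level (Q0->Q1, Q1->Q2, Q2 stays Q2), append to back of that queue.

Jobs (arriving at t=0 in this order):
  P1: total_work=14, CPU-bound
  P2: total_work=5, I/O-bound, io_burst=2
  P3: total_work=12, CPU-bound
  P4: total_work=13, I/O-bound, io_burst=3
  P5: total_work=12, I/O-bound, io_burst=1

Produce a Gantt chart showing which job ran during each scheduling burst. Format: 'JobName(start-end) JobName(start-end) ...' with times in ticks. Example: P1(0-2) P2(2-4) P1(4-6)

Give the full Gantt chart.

Answer: P1(0-2) P2(2-4) P3(4-6) P4(6-8) P5(8-9) P2(9-11) P5(11-12) P2(12-13) P5(13-14) P5(14-15) P5(15-16) P5(16-17) P5(17-18) P5(18-19) P5(19-20) P5(20-21) P5(21-22) P5(22-23) P1(23-27) P3(27-31) P4(31-34) P4(34-36) P4(36-39) P4(39-41) P4(41-42) P1(42-50) P3(50-56)

Derivation:
t=0-2: P1@Q0 runs 2, rem=12, quantum used, demote→Q1. Q0=[P2,P3,P4,P5] Q1=[P1] Q2=[]
t=2-4: P2@Q0 runs 2, rem=3, I/O yield, promote→Q0. Q0=[P3,P4,P5,P2] Q1=[P1] Q2=[]
t=4-6: P3@Q0 runs 2, rem=10, quantum used, demote→Q1. Q0=[P4,P5,P2] Q1=[P1,P3] Q2=[]
t=6-8: P4@Q0 runs 2, rem=11, quantum used, demote→Q1. Q0=[P5,P2] Q1=[P1,P3,P4] Q2=[]
t=8-9: P5@Q0 runs 1, rem=11, I/O yield, promote→Q0. Q0=[P2,P5] Q1=[P1,P3,P4] Q2=[]
t=9-11: P2@Q0 runs 2, rem=1, I/O yield, promote→Q0. Q0=[P5,P2] Q1=[P1,P3,P4] Q2=[]
t=11-12: P5@Q0 runs 1, rem=10, I/O yield, promote→Q0. Q0=[P2,P5] Q1=[P1,P3,P4] Q2=[]
t=12-13: P2@Q0 runs 1, rem=0, completes. Q0=[P5] Q1=[P1,P3,P4] Q2=[]
t=13-14: P5@Q0 runs 1, rem=9, I/O yield, promote→Q0. Q0=[P5] Q1=[P1,P3,P4] Q2=[]
t=14-15: P5@Q0 runs 1, rem=8, I/O yield, promote→Q0. Q0=[P5] Q1=[P1,P3,P4] Q2=[]
t=15-16: P5@Q0 runs 1, rem=7, I/O yield, promote→Q0. Q0=[P5] Q1=[P1,P3,P4] Q2=[]
t=16-17: P5@Q0 runs 1, rem=6, I/O yield, promote→Q0. Q0=[P5] Q1=[P1,P3,P4] Q2=[]
t=17-18: P5@Q0 runs 1, rem=5, I/O yield, promote→Q0. Q0=[P5] Q1=[P1,P3,P4] Q2=[]
t=18-19: P5@Q0 runs 1, rem=4, I/O yield, promote→Q0. Q0=[P5] Q1=[P1,P3,P4] Q2=[]
t=19-20: P5@Q0 runs 1, rem=3, I/O yield, promote→Q0. Q0=[P5] Q1=[P1,P3,P4] Q2=[]
t=20-21: P5@Q0 runs 1, rem=2, I/O yield, promote→Q0. Q0=[P5] Q1=[P1,P3,P4] Q2=[]
t=21-22: P5@Q0 runs 1, rem=1, I/O yield, promote→Q0. Q0=[P5] Q1=[P1,P3,P4] Q2=[]
t=22-23: P5@Q0 runs 1, rem=0, completes. Q0=[] Q1=[P1,P3,P4] Q2=[]
t=23-27: P1@Q1 runs 4, rem=8, quantum used, demote→Q2. Q0=[] Q1=[P3,P4] Q2=[P1]
t=27-31: P3@Q1 runs 4, rem=6, quantum used, demote→Q2. Q0=[] Q1=[P4] Q2=[P1,P3]
t=31-34: P4@Q1 runs 3, rem=8, I/O yield, promote→Q0. Q0=[P4] Q1=[] Q2=[P1,P3]
t=34-36: P4@Q0 runs 2, rem=6, quantum used, demote→Q1. Q0=[] Q1=[P4] Q2=[P1,P3]
t=36-39: P4@Q1 runs 3, rem=3, I/O yield, promote→Q0. Q0=[P4] Q1=[] Q2=[P1,P3]
t=39-41: P4@Q0 runs 2, rem=1, quantum used, demote→Q1. Q0=[] Q1=[P4] Q2=[P1,P3]
t=41-42: P4@Q1 runs 1, rem=0, completes. Q0=[] Q1=[] Q2=[P1,P3]
t=42-50: P1@Q2 runs 8, rem=0, completes. Q0=[] Q1=[] Q2=[P3]
t=50-56: P3@Q2 runs 6, rem=0, completes. Q0=[] Q1=[] Q2=[]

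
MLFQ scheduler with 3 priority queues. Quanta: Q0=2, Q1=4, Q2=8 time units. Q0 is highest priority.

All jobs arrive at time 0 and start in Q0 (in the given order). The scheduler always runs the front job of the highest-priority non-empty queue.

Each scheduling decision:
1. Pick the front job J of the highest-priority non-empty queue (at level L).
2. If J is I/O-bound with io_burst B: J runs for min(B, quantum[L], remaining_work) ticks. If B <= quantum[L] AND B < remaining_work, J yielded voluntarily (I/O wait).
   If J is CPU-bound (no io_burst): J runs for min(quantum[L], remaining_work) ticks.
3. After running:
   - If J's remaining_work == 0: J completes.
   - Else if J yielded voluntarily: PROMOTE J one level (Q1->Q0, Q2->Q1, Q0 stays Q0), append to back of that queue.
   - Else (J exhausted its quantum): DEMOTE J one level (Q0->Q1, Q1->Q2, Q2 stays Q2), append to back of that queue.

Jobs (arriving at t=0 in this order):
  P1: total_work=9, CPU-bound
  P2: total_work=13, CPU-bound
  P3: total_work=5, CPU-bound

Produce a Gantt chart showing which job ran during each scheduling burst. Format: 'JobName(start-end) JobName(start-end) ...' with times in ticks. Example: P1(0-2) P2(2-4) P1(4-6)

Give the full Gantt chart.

Answer: P1(0-2) P2(2-4) P3(4-6) P1(6-10) P2(10-14) P3(14-17) P1(17-20) P2(20-27)

Derivation:
t=0-2: P1@Q0 runs 2, rem=7, quantum used, demote→Q1. Q0=[P2,P3] Q1=[P1] Q2=[]
t=2-4: P2@Q0 runs 2, rem=11, quantum used, demote→Q1. Q0=[P3] Q1=[P1,P2] Q2=[]
t=4-6: P3@Q0 runs 2, rem=3, quantum used, demote→Q1. Q0=[] Q1=[P1,P2,P3] Q2=[]
t=6-10: P1@Q1 runs 4, rem=3, quantum used, demote→Q2. Q0=[] Q1=[P2,P3] Q2=[P1]
t=10-14: P2@Q1 runs 4, rem=7, quantum used, demote→Q2. Q0=[] Q1=[P3] Q2=[P1,P2]
t=14-17: P3@Q1 runs 3, rem=0, completes. Q0=[] Q1=[] Q2=[P1,P2]
t=17-20: P1@Q2 runs 3, rem=0, completes. Q0=[] Q1=[] Q2=[P2]
t=20-27: P2@Q2 runs 7, rem=0, completes. Q0=[] Q1=[] Q2=[]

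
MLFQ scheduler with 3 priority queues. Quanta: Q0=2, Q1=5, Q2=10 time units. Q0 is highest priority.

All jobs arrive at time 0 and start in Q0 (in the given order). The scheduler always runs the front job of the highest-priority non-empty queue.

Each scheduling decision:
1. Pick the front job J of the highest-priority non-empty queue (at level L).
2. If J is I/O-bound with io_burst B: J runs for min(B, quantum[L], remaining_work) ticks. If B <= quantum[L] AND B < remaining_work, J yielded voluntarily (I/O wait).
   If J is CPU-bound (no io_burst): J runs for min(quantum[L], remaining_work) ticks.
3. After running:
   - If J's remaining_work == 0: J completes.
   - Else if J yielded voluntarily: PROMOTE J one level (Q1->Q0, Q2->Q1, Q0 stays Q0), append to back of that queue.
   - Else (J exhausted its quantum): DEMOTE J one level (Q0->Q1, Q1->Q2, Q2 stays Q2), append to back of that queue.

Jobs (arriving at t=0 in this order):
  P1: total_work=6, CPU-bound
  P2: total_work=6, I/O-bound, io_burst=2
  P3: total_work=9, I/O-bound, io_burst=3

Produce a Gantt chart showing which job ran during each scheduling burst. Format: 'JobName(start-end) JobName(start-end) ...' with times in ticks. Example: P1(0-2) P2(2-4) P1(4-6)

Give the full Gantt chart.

Answer: P1(0-2) P2(2-4) P3(4-6) P2(6-8) P2(8-10) P1(10-14) P3(14-17) P3(17-19) P3(19-21)

Derivation:
t=0-2: P1@Q0 runs 2, rem=4, quantum used, demote→Q1. Q0=[P2,P3] Q1=[P1] Q2=[]
t=2-4: P2@Q0 runs 2, rem=4, I/O yield, promote→Q0. Q0=[P3,P2] Q1=[P1] Q2=[]
t=4-6: P3@Q0 runs 2, rem=7, quantum used, demote→Q1. Q0=[P2] Q1=[P1,P3] Q2=[]
t=6-8: P2@Q0 runs 2, rem=2, I/O yield, promote→Q0. Q0=[P2] Q1=[P1,P3] Q2=[]
t=8-10: P2@Q0 runs 2, rem=0, completes. Q0=[] Q1=[P1,P3] Q2=[]
t=10-14: P1@Q1 runs 4, rem=0, completes. Q0=[] Q1=[P3] Q2=[]
t=14-17: P3@Q1 runs 3, rem=4, I/O yield, promote→Q0. Q0=[P3] Q1=[] Q2=[]
t=17-19: P3@Q0 runs 2, rem=2, quantum used, demote→Q1. Q0=[] Q1=[P3] Q2=[]
t=19-21: P3@Q1 runs 2, rem=0, completes. Q0=[] Q1=[] Q2=[]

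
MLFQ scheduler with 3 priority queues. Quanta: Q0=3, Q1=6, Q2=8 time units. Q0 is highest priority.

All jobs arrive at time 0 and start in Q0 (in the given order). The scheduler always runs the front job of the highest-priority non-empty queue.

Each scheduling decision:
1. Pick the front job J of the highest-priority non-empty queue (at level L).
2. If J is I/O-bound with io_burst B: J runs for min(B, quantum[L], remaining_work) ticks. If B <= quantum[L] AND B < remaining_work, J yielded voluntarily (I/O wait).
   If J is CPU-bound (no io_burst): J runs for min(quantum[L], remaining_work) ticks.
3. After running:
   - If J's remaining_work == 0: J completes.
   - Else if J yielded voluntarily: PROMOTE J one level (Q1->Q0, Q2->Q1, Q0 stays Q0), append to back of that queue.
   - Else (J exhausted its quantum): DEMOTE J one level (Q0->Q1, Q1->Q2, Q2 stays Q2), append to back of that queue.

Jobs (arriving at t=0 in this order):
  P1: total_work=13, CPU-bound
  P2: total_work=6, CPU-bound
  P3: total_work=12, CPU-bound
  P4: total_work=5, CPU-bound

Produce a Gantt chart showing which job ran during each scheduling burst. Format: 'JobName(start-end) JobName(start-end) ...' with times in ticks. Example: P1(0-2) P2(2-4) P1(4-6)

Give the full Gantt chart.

Answer: P1(0-3) P2(3-6) P3(6-9) P4(9-12) P1(12-18) P2(18-21) P3(21-27) P4(27-29) P1(29-33) P3(33-36)

Derivation:
t=0-3: P1@Q0 runs 3, rem=10, quantum used, demote→Q1. Q0=[P2,P3,P4] Q1=[P1] Q2=[]
t=3-6: P2@Q0 runs 3, rem=3, quantum used, demote→Q1. Q0=[P3,P4] Q1=[P1,P2] Q2=[]
t=6-9: P3@Q0 runs 3, rem=9, quantum used, demote→Q1. Q0=[P4] Q1=[P1,P2,P3] Q2=[]
t=9-12: P4@Q0 runs 3, rem=2, quantum used, demote→Q1. Q0=[] Q1=[P1,P2,P3,P4] Q2=[]
t=12-18: P1@Q1 runs 6, rem=4, quantum used, demote→Q2. Q0=[] Q1=[P2,P3,P4] Q2=[P1]
t=18-21: P2@Q1 runs 3, rem=0, completes. Q0=[] Q1=[P3,P4] Q2=[P1]
t=21-27: P3@Q1 runs 6, rem=3, quantum used, demote→Q2. Q0=[] Q1=[P4] Q2=[P1,P3]
t=27-29: P4@Q1 runs 2, rem=0, completes. Q0=[] Q1=[] Q2=[P1,P3]
t=29-33: P1@Q2 runs 4, rem=0, completes. Q0=[] Q1=[] Q2=[P3]
t=33-36: P3@Q2 runs 3, rem=0, completes. Q0=[] Q1=[] Q2=[]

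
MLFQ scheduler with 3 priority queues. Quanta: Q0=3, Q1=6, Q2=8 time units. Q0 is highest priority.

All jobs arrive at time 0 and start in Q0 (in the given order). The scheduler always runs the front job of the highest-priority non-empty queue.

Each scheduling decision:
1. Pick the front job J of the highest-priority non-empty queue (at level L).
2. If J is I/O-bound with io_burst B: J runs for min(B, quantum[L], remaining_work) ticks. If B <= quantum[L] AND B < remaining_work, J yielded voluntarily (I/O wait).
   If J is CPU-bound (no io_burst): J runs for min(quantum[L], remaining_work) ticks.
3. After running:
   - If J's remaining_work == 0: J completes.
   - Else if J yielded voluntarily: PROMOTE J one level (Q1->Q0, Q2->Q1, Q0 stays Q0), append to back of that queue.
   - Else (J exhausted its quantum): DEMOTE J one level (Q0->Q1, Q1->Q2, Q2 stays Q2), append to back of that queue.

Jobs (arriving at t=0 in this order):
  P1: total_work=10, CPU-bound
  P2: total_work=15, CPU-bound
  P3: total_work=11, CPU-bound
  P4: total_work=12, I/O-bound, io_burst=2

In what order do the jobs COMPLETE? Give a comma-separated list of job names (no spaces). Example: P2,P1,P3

t=0-3: P1@Q0 runs 3, rem=7, quantum used, demote→Q1. Q0=[P2,P3,P4] Q1=[P1] Q2=[]
t=3-6: P2@Q0 runs 3, rem=12, quantum used, demote→Q1. Q0=[P3,P4] Q1=[P1,P2] Q2=[]
t=6-9: P3@Q0 runs 3, rem=8, quantum used, demote→Q1. Q0=[P4] Q1=[P1,P2,P3] Q2=[]
t=9-11: P4@Q0 runs 2, rem=10, I/O yield, promote→Q0. Q0=[P4] Q1=[P1,P2,P3] Q2=[]
t=11-13: P4@Q0 runs 2, rem=8, I/O yield, promote→Q0. Q0=[P4] Q1=[P1,P2,P3] Q2=[]
t=13-15: P4@Q0 runs 2, rem=6, I/O yield, promote→Q0. Q0=[P4] Q1=[P1,P2,P3] Q2=[]
t=15-17: P4@Q0 runs 2, rem=4, I/O yield, promote→Q0. Q0=[P4] Q1=[P1,P2,P3] Q2=[]
t=17-19: P4@Q0 runs 2, rem=2, I/O yield, promote→Q0. Q0=[P4] Q1=[P1,P2,P3] Q2=[]
t=19-21: P4@Q0 runs 2, rem=0, completes. Q0=[] Q1=[P1,P2,P3] Q2=[]
t=21-27: P1@Q1 runs 6, rem=1, quantum used, demote→Q2. Q0=[] Q1=[P2,P3] Q2=[P1]
t=27-33: P2@Q1 runs 6, rem=6, quantum used, demote→Q2. Q0=[] Q1=[P3] Q2=[P1,P2]
t=33-39: P3@Q1 runs 6, rem=2, quantum used, demote→Q2. Q0=[] Q1=[] Q2=[P1,P2,P3]
t=39-40: P1@Q2 runs 1, rem=0, completes. Q0=[] Q1=[] Q2=[P2,P3]
t=40-46: P2@Q2 runs 6, rem=0, completes. Q0=[] Q1=[] Q2=[P3]
t=46-48: P3@Q2 runs 2, rem=0, completes. Q0=[] Q1=[] Q2=[]

Answer: P4,P1,P2,P3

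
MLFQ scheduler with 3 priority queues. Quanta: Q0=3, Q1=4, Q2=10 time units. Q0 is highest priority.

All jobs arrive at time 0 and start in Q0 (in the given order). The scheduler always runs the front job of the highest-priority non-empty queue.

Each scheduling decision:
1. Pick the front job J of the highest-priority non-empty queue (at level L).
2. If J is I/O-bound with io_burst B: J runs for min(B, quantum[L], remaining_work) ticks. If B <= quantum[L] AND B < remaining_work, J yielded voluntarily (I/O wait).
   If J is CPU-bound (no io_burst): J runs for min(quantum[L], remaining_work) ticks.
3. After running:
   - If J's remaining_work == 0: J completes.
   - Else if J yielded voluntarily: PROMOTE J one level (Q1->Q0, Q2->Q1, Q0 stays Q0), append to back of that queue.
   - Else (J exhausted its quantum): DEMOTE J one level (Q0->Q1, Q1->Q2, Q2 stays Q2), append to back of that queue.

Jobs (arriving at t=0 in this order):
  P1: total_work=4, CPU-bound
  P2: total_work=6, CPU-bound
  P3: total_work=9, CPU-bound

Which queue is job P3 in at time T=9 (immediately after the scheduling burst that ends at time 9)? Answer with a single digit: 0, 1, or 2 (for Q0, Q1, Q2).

t=0-3: P1@Q0 runs 3, rem=1, quantum used, demote→Q1. Q0=[P2,P3] Q1=[P1] Q2=[]
t=3-6: P2@Q0 runs 3, rem=3, quantum used, demote→Q1. Q0=[P3] Q1=[P1,P2] Q2=[]
t=6-9: P3@Q0 runs 3, rem=6, quantum used, demote→Q1. Q0=[] Q1=[P1,P2,P3] Q2=[]
t=9-10: P1@Q1 runs 1, rem=0, completes. Q0=[] Q1=[P2,P3] Q2=[]
t=10-13: P2@Q1 runs 3, rem=0, completes. Q0=[] Q1=[P3] Q2=[]
t=13-17: P3@Q1 runs 4, rem=2, quantum used, demote→Q2. Q0=[] Q1=[] Q2=[P3]
t=17-19: P3@Q2 runs 2, rem=0, completes. Q0=[] Q1=[] Q2=[]

Answer: 1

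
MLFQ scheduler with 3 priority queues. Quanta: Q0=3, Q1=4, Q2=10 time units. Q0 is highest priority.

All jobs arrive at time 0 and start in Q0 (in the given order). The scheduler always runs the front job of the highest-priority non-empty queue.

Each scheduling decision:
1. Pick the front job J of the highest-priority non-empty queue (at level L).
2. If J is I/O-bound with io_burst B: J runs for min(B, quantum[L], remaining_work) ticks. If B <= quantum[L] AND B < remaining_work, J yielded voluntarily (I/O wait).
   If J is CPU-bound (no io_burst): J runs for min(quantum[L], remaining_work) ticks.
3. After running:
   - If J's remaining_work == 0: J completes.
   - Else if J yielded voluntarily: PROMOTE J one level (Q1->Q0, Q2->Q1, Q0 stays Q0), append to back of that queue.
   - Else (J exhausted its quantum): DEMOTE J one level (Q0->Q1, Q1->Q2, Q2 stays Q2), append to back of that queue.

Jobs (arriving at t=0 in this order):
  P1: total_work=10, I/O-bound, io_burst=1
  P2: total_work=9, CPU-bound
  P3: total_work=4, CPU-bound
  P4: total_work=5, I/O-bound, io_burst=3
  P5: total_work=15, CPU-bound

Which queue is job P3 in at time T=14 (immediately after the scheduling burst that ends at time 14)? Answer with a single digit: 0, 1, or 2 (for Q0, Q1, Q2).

Answer: 1

Derivation:
t=0-1: P1@Q0 runs 1, rem=9, I/O yield, promote→Q0. Q0=[P2,P3,P4,P5,P1] Q1=[] Q2=[]
t=1-4: P2@Q0 runs 3, rem=6, quantum used, demote→Q1. Q0=[P3,P4,P5,P1] Q1=[P2] Q2=[]
t=4-7: P3@Q0 runs 3, rem=1, quantum used, demote→Q1. Q0=[P4,P5,P1] Q1=[P2,P3] Q2=[]
t=7-10: P4@Q0 runs 3, rem=2, I/O yield, promote→Q0. Q0=[P5,P1,P4] Q1=[P2,P3] Q2=[]
t=10-13: P5@Q0 runs 3, rem=12, quantum used, demote→Q1. Q0=[P1,P4] Q1=[P2,P3,P5] Q2=[]
t=13-14: P1@Q0 runs 1, rem=8, I/O yield, promote→Q0. Q0=[P4,P1] Q1=[P2,P3,P5] Q2=[]
t=14-16: P4@Q0 runs 2, rem=0, completes. Q0=[P1] Q1=[P2,P3,P5] Q2=[]
t=16-17: P1@Q0 runs 1, rem=7, I/O yield, promote→Q0. Q0=[P1] Q1=[P2,P3,P5] Q2=[]
t=17-18: P1@Q0 runs 1, rem=6, I/O yield, promote→Q0. Q0=[P1] Q1=[P2,P3,P5] Q2=[]
t=18-19: P1@Q0 runs 1, rem=5, I/O yield, promote→Q0. Q0=[P1] Q1=[P2,P3,P5] Q2=[]
t=19-20: P1@Q0 runs 1, rem=4, I/O yield, promote→Q0. Q0=[P1] Q1=[P2,P3,P5] Q2=[]
t=20-21: P1@Q0 runs 1, rem=3, I/O yield, promote→Q0. Q0=[P1] Q1=[P2,P3,P5] Q2=[]
t=21-22: P1@Q0 runs 1, rem=2, I/O yield, promote→Q0. Q0=[P1] Q1=[P2,P3,P5] Q2=[]
t=22-23: P1@Q0 runs 1, rem=1, I/O yield, promote→Q0. Q0=[P1] Q1=[P2,P3,P5] Q2=[]
t=23-24: P1@Q0 runs 1, rem=0, completes. Q0=[] Q1=[P2,P3,P5] Q2=[]
t=24-28: P2@Q1 runs 4, rem=2, quantum used, demote→Q2. Q0=[] Q1=[P3,P5] Q2=[P2]
t=28-29: P3@Q1 runs 1, rem=0, completes. Q0=[] Q1=[P5] Q2=[P2]
t=29-33: P5@Q1 runs 4, rem=8, quantum used, demote→Q2. Q0=[] Q1=[] Q2=[P2,P5]
t=33-35: P2@Q2 runs 2, rem=0, completes. Q0=[] Q1=[] Q2=[P5]
t=35-43: P5@Q2 runs 8, rem=0, completes. Q0=[] Q1=[] Q2=[]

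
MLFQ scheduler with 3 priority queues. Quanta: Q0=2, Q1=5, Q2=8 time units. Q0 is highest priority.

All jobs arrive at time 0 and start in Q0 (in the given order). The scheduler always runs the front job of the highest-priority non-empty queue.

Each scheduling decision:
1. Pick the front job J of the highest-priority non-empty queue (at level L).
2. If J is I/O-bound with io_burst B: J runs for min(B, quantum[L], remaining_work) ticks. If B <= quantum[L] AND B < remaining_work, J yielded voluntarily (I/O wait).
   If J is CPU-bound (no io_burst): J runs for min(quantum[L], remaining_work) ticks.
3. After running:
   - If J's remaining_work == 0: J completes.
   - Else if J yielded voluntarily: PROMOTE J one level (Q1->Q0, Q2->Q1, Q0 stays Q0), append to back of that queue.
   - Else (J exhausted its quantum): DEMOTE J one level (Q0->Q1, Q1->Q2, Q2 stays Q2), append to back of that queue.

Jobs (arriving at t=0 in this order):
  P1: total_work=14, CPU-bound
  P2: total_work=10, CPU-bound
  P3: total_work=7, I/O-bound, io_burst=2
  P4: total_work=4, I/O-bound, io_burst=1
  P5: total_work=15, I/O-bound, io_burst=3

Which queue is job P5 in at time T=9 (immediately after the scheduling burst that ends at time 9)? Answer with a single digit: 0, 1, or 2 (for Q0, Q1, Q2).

t=0-2: P1@Q0 runs 2, rem=12, quantum used, demote→Q1. Q0=[P2,P3,P4,P5] Q1=[P1] Q2=[]
t=2-4: P2@Q0 runs 2, rem=8, quantum used, demote→Q1. Q0=[P3,P4,P5] Q1=[P1,P2] Q2=[]
t=4-6: P3@Q0 runs 2, rem=5, I/O yield, promote→Q0. Q0=[P4,P5,P3] Q1=[P1,P2] Q2=[]
t=6-7: P4@Q0 runs 1, rem=3, I/O yield, promote→Q0. Q0=[P5,P3,P4] Q1=[P1,P2] Q2=[]
t=7-9: P5@Q0 runs 2, rem=13, quantum used, demote→Q1. Q0=[P3,P4] Q1=[P1,P2,P5] Q2=[]
t=9-11: P3@Q0 runs 2, rem=3, I/O yield, promote→Q0. Q0=[P4,P3] Q1=[P1,P2,P5] Q2=[]
t=11-12: P4@Q0 runs 1, rem=2, I/O yield, promote→Q0. Q0=[P3,P4] Q1=[P1,P2,P5] Q2=[]
t=12-14: P3@Q0 runs 2, rem=1, I/O yield, promote→Q0. Q0=[P4,P3] Q1=[P1,P2,P5] Q2=[]
t=14-15: P4@Q0 runs 1, rem=1, I/O yield, promote→Q0. Q0=[P3,P4] Q1=[P1,P2,P5] Q2=[]
t=15-16: P3@Q0 runs 1, rem=0, completes. Q0=[P4] Q1=[P1,P2,P5] Q2=[]
t=16-17: P4@Q0 runs 1, rem=0, completes. Q0=[] Q1=[P1,P2,P5] Q2=[]
t=17-22: P1@Q1 runs 5, rem=7, quantum used, demote→Q2. Q0=[] Q1=[P2,P5] Q2=[P1]
t=22-27: P2@Q1 runs 5, rem=3, quantum used, demote→Q2. Q0=[] Q1=[P5] Q2=[P1,P2]
t=27-30: P5@Q1 runs 3, rem=10, I/O yield, promote→Q0. Q0=[P5] Q1=[] Q2=[P1,P2]
t=30-32: P5@Q0 runs 2, rem=8, quantum used, demote→Q1. Q0=[] Q1=[P5] Q2=[P1,P2]
t=32-35: P5@Q1 runs 3, rem=5, I/O yield, promote→Q0. Q0=[P5] Q1=[] Q2=[P1,P2]
t=35-37: P5@Q0 runs 2, rem=3, quantum used, demote→Q1. Q0=[] Q1=[P5] Q2=[P1,P2]
t=37-40: P5@Q1 runs 3, rem=0, completes. Q0=[] Q1=[] Q2=[P1,P2]
t=40-47: P1@Q2 runs 7, rem=0, completes. Q0=[] Q1=[] Q2=[P2]
t=47-50: P2@Q2 runs 3, rem=0, completes. Q0=[] Q1=[] Q2=[]

Answer: 1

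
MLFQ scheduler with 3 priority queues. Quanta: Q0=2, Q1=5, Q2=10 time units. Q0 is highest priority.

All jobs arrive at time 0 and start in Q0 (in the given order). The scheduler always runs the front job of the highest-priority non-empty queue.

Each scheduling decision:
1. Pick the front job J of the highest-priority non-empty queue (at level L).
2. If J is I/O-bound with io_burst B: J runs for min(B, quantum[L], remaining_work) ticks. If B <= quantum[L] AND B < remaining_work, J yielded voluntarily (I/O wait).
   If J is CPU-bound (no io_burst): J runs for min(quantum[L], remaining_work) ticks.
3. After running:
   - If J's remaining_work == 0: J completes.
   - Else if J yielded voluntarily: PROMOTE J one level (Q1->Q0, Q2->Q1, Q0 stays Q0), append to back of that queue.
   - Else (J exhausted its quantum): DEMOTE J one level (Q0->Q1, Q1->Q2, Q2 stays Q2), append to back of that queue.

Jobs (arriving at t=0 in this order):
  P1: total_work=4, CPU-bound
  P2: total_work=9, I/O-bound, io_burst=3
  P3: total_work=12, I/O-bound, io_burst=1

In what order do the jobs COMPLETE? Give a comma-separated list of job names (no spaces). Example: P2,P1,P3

Answer: P3,P1,P2

Derivation:
t=0-2: P1@Q0 runs 2, rem=2, quantum used, demote→Q1. Q0=[P2,P3] Q1=[P1] Q2=[]
t=2-4: P2@Q0 runs 2, rem=7, quantum used, demote→Q1. Q0=[P3] Q1=[P1,P2] Q2=[]
t=4-5: P3@Q0 runs 1, rem=11, I/O yield, promote→Q0. Q0=[P3] Q1=[P1,P2] Q2=[]
t=5-6: P3@Q0 runs 1, rem=10, I/O yield, promote→Q0. Q0=[P3] Q1=[P1,P2] Q2=[]
t=6-7: P3@Q0 runs 1, rem=9, I/O yield, promote→Q0. Q0=[P3] Q1=[P1,P2] Q2=[]
t=7-8: P3@Q0 runs 1, rem=8, I/O yield, promote→Q0. Q0=[P3] Q1=[P1,P2] Q2=[]
t=8-9: P3@Q0 runs 1, rem=7, I/O yield, promote→Q0. Q0=[P3] Q1=[P1,P2] Q2=[]
t=9-10: P3@Q0 runs 1, rem=6, I/O yield, promote→Q0. Q0=[P3] Q1=[P1,P2] Q2=[]
t=10-11: P3@Q0 runs 1, rem=5, I/O yield, promote→Q0. Q0=[P3] Q1=[P1,P2] Q2=[]
t=11-12: P3@Q0 runs 1, rem=4, I/O yield, promote→Q0. Q0=[P3] Q1=[P1,P2] Q2=[]
t=12-13: P3@Q0 runs 1, rem=3, I/O yield, promote→Q0. Q0=[P3] Q1=[P1,P2] Q2=[]
t=13-14: P3@Q0 runs 1, rem=2, I/O yield, promote→Q0. Q0=[P3] Q1=[P1,P2] Q2=[]
t=14-15: P3@Q0 runs 1, rem=1, I/O yield, promote→Q0. Q0=[P3] Q1=[P1,P2] Q2=[]
t=15-16: P3@Q0 runs 1, rem=0, completes. Q0=[] Q1=[P1,P2] Q2=[]
t=16-18: P1@Q1 runs 2, rem=0, completes. Q0=[] Q1=[P2] Q2=[]
t=18-21: P2@Q1 runs 3, rem=4, I/O yield, promote→Q0. Q0=[P2] Q1=[] Q2=[]
t=21-23: P2@Q0 runs 2, rem=2, quantum used, demote→Q1. Q0=[] Q1=[P2] Q2=[]
t=23-25: P2@Q1 runs 2, rem=0, completes. Q0=[] Q1=[] Q2=[]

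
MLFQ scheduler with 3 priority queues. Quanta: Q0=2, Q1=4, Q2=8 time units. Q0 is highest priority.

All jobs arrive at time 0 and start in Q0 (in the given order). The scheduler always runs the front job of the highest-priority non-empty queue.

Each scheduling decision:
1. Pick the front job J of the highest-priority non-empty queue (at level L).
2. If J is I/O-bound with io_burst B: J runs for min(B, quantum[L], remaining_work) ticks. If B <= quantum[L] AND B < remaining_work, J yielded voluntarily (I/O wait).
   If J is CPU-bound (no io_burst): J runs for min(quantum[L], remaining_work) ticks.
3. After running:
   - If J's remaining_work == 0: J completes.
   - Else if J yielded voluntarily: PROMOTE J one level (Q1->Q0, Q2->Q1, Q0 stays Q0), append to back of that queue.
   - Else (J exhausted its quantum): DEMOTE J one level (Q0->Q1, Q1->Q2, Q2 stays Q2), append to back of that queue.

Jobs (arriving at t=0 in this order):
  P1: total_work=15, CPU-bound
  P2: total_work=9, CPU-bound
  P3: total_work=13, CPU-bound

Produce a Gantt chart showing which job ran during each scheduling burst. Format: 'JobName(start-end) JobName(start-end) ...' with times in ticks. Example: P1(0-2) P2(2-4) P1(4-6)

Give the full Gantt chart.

Answer: P1(0-2) P2(2-4) P3(4-6) P1(6-10) P2(10-14) P3(14-18) P1(18-26) P2(26-29) P3(29-36) P1(36-37)

Derivation:
t=0-2: P1@Q0 runs 2, rem=13, quantum used, demote→Q1. Q0=[P2,P3] Q1=[P1] Q2=[]
t=2-4: P2@Q0 runs 2, rem=7, quantum used, demote→Q1. Q0=[P3] Q1=[P1,P2] Q2=[]
t=4-6: P3@Q0 runs 2, rem=11, quantum used, demote→Q1. Q0=[] Q1=[P1,P2,P3] Q2=[]
t=6-10: P1@Q1 runs 4, rem=9, quantum used, demote→Q2. Q0=[] Q1=[P2,P3] Q2=[P1]
t=10-14: P2@Q1 runs 4, rem=3, quantum used, demote→Q2. Q0=[] Q1=[P3] Q2=[P1,P2]
t=14-18: P3@Q1 runs 4, rem=7, quantum used, demote→Q2. Q0=[] Q1=[] Q2=[P1,P2,P3]
t=18-26: P1@Q2 runs 8, rem=1, quantum used, demote→Q2. Q0=[] Q1=[] Q2=[P2,P3,P1]
t=26-29: P2@Q2 runs 3, rem=0, completes. Q0=[] Q1=[] Q2=[P3,P1]
t=29-36: P3@Q2 runs 7, rem=0, completes. Q0=[] Q1=[] Q2=[P1]
t=36-37: P1@Q2 runs 1, rem=0, completes. Q0=[] Q1=[] Q2=[]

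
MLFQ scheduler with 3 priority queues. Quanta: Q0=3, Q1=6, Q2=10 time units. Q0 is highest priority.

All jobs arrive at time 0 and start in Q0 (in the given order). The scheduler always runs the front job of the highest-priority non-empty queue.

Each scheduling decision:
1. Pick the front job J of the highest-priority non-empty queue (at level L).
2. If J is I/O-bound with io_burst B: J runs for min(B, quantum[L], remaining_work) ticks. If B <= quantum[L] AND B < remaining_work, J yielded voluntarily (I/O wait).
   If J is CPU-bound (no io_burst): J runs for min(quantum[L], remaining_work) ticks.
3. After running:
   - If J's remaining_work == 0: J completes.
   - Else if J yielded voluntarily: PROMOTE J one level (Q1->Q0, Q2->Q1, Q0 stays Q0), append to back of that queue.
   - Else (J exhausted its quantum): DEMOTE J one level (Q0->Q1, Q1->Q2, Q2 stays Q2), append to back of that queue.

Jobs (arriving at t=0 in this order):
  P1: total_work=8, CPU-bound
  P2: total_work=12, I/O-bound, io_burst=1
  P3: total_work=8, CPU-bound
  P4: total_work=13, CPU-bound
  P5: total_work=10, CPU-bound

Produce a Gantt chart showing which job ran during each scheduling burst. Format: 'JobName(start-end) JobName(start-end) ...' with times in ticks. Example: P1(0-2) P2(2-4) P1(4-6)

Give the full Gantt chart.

t=0-3: P1@Q0 runs 3, rem=5, quantum used, demote→Q1. Q0=[P2,P3,P4,P5] Q1=[P1] Q2=[]
t=3-4: P2@Q0 runs 1, rem=11, I/O yield, promote→Q0. Q0=[P3,P4,P5,P2] Q1=[P1] Q2=[]
t=4-7: P3@Q0 runs 3, rem=5, quantum used, demote→Q1. Q0=[P4,P5,P2] Q1=[P1,P3] Q2=[]
t=7-10: P4@Q0 runs 3, rem=10, quantum used, demote→Q1. Q0=[P5,P2] Q1=[P1,P3,P4] Q2=[]
t=10-13: P5@Q0 runs 3, rem=7, quantum used, demote→Q1. Q0=[P2] Q1=[P1,P3,P4,P5] Q2=[]
t=13-14: P2@Q0 runs 1, rem=10, I/O yield, promote→Q0. Q0=[P2] Q1=[P1,P3,P4,P5] Q2=[]
t=14-15: P2@Q0 runs 1, rem=9, I/O yield, promote→Q0. Q0=[P2] Q1=[P1,P3,P4,P5] Q2=[]
t=15-16: P2@Q0 runs 1, rem=8, I/O yield, promote→Q0. Q0=[P2] Q1=[P1,P3,P4,P5] Q2=[]
t=16-17: P2@Q0 runs 1, rem=7, I/O yield, promote→Q0. Q0=[P2] Q1=[P1,P3,P4,P5] Q2=[]
t=17-18: P2@Q0 runs 1, rem=6, I/O yield, promote→Q0. Q0=[P2] Q1=[P1,P3,P4,P5] Q2=[]
t=18-19: P2@Q0 runs 1, rem=5, I/O yield, promote→Q0. Q0=[P2] Q1=[P1,P3,P4,P5] Q2=[]
t=19-20: P2@Q0 runs 1, rem=4, I/O yield, promote→Q0. Q0=[P2] Q1=[P1,P3,P4,P5] Q2=[]
t=20-21: P2@Q0 runs 1, rem=3, I/O yield, promote→Q0. Q0=[P2] Q1=[P1,P3,P4,P5] Q2=[]
t=21-22: P2@Q0 runs 1, rem=2, I/O yield, promote→Q0. Q0=[P2] Q1=[P1,P3,P4,P5] Q2=[]
t=22-23: P2@Q0 runs 1, rem=1, I/O yield, promote→Q0. Q0=[P2] Q1=[P1,P3,P4,P5] Q2=[]
t=23-24: P2@Q0 runs 1, rem=0, completes. Q0=[] Q1=[P1,P3,P4,P5] Q2=[]
t=24-29: P1@Q1 runs 5, rem=0, completes. Q0=[] Q1=[P3,P4,P5] Q2=[]
t=29-34: P3@Q1 runs 5, rem=0, completes. Q0=[] Q1=[P4,P5] Q2=[]
t=34-40: P4@Q1 runs 6, rem=4, quantum used, demote→Q2. Q0=[] Q1=[P5] Q2=[P4]
t=40-46: P5@Q1 runs 6, rem=1, quantum used, demote→Q2. Q0=[] Q1=[] Q2=[P4,P5]
t=46-50: P4@Q2 runs 4, rem=0, completes. Q0=[] Q1=[] Q2=[P5]
t=50-51: P5@Q2 runs 1, rem=0, completes. Q0=[] Q1=[] Q2=[]

Answer: P1(0-3) P2(3-4) P3(4-7) P4(7-10) P5(10-13) P2(13-14) P2(14-15) P2(15-16) P2(16-17) P2(17-18) P2(18-19) P2(19-20) P2(20-21) P2(21-22) P2(22-23) P2(23-24) P1(24-29) P3(29-34) P4(34-40) P5(40-46) P4(46-50) P5(50-51)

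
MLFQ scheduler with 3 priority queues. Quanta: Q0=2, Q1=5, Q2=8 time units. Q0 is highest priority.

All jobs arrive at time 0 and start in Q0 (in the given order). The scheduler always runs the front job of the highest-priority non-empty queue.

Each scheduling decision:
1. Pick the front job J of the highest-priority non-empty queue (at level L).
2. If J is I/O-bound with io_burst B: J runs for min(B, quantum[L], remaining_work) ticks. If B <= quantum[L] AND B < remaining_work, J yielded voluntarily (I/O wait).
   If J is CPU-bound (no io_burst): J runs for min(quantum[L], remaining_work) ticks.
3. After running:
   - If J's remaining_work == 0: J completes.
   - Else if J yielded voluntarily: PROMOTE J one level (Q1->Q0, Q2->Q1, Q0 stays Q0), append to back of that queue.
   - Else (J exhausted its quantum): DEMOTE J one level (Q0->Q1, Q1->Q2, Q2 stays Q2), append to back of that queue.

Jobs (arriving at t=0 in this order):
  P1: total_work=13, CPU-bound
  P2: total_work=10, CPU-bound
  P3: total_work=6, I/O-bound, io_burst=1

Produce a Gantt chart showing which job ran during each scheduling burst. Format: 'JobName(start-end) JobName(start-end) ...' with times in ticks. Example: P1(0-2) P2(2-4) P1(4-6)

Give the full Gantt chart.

t=0-2: P1@Q0 runs 2, rem=11, quantum used, demote→Q1. Q0=[P2,P3] Q1=[P1] Q2=[]
t=2-4: P2@Q0 runs 2, rem=8, quantum used, demote→Q1. Q0=[P3] Q1=[P1,P2] Q2=[]
t=4-5: P3@Q0 runs 1, rem=5, I/O yield, promote→Q0. Q0=[P3] Q1=[P1,P2] Q2=[]
t=5-6: P3@Q0 runs 1, rem=4, I/O yield, promote→Q0. Q0=[P3] Q1=[P1,P2] Q2=[]
t=6-7: P3@Q0 runs 1, rem=3, I/O yield, promote→Q0. Q0=[P3] Q1=[P1,P2] Q2=[]
t=7-8: P3@Q0 runs 1, rem=2, I/O yield, promote→Q0. Q0=[P3] Q1=[P1,P2] Q2=[]
t=8-9: P3@Q0 runs 1, rem=1, I/O yield, promote→Q0. Q0=[P3] Q1=[P1,P2] Q2=[]
t=9-10: P3@Q0 runs 1, rem=0, completes. Q0=[] Q1=[P1,P2] Q2=[]
t=10-15: P1@Q1 runs 5, rem=6, quantum used, demote→Q2. Q0=[] Q1=[P2] Q2=[P1]
t=15-20: P2@Q1 runs 5, rem=3, quantum used, demote→Q2. Q0=[] Q1=[] Q2=[P1,P2]
t=20-26: P1@Q2 runs 6, rem=0, completes. Q0=[] Q1=[] Q2=[P2]
t=26-29: P2@Q2 runs 3, rem=0, completes. Q0=[] Q1=[] Q2=[]

Answer: P1(0-2) P2(2-4) P3(4-5) P3(5-6) P3(6-7) P3(7-8) P3(8-9) P3(9-10) P1(10-15) P2(15-20) P1(20-26) P2(26-29)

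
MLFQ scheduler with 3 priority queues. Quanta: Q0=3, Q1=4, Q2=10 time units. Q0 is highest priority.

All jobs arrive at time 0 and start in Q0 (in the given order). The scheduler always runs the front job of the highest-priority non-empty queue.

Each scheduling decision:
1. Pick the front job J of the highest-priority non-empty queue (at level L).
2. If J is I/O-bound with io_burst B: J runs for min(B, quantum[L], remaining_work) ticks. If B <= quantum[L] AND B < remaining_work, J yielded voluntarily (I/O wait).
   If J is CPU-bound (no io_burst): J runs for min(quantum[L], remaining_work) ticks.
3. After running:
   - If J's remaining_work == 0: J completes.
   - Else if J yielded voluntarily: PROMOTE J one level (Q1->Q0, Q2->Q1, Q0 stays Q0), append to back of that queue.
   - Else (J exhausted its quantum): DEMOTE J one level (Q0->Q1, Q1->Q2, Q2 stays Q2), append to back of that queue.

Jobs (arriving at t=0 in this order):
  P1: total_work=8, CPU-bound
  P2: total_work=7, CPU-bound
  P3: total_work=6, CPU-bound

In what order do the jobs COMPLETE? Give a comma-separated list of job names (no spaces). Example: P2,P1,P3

t=0-3: P1@Q0 runs 3, rem=5, quantum used, demote→Q1. Q0=[P2,P3] Q1=[P1] Q2=[]
t=3-6: P2@Q0 runs 3, rem=4, quantum used, demote→Q1. Q0=[P3] Q1=[P1,P2] Q2=[]
t=6-9: P3@Q0 runs 3, rem=3, quantum used, demote→Q1. Q0=[] Q1=[P1,P2,P3] Q2=[]
t=9-13: P1@Q1 runs 4, rem=1, quantum used, demote→Q2. Q0=[] Q1=[P2,P3] Q2=[P1]
t=13-17: P2@Q1 runs 4, rem=0, completes. Q0=[] Q1=[P3] Q2=[P1]
t=17-20: P3@Q1 runs 3, rem=0, completes. Q0=[] Q1=[] Q2=[P1]
t=20-21: P1@Q2 runs 1, rem=0, completes. Q0=[] Q1=[] Q2=[]

Answer: P2,P3,P1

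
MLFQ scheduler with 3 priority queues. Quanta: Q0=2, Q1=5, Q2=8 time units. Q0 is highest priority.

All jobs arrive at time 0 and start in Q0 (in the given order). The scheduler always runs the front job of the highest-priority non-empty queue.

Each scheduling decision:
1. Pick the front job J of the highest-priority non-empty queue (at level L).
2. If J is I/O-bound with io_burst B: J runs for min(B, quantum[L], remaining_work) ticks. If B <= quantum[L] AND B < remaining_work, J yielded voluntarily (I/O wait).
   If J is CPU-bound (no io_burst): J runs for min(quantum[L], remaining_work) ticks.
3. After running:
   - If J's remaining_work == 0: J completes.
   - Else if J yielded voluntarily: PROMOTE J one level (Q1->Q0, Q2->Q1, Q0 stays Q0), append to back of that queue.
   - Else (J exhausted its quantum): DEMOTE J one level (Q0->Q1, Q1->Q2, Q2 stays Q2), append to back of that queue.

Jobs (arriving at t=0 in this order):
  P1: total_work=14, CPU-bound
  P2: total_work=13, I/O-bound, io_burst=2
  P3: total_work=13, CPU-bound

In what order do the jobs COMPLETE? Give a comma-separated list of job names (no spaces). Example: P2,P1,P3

t=0-2: P1@Q0 runs 2, rem=12, quantum used, demote→Q1. Q0=[P2,P3] Q1=[P1] Q2=[]
t=2-4: P2@Q0 runs 2, rem=11, I/O yield, promote→Q0. Q0=[P3,P2] Q1=[P1] Q2=[]
t=4-6: P3@Q0 runs 2, rem=11, quantum used, demote→Q1. Q0=[P2] Q1=[P1,P3] Q2=[]
t=6-8: P2@Q0 runs 2, rem=9, I/O yield, promote→Q0. Q0=[P2] Q1=[P1,P3] Q2=[]
t=8-10: P2@Q0 runs 2, rem=7, I/O yield, promote→Q0. Q0=[P2] Q1=[P1,P3] Q2=[]
t=10-12: P2@Q0 runs 2, rem=5, I/O yield, promote→Q0. Q0=[P2] Q1=[P1,P3] Q2=[]
t=12-14: P2@Q0 runs 2, rem=3, I/O yield, promote→Q0. Q0=[P2] Q1=[P1,P3] Q2=[]
t=14-16: P2@Q0 runs 2, rem=1, I/O yield, promote→Q0. Q0=[P2] Q1=[P1,P3] Q2=[]
t=16-17: P2@Q0 runs 1, rem=0, completes. Q0=[] Q1=[P1,P3] Q2=[]
t=17-22: P1@Q1 runs 5, rem=7, quantum used, demote→Q2. Q0=[] Q1=[P3] Q2=[P1]
t=22-27: P3@Q1 runs 5, rem=6, quantum used, demote→Q2. Q0=[] Q1=[] Q2=[P1,P3]
t=27-34: P1@Q2 runs 7, rem=0, completes. Q0=[] Q1=[] Q2=[P3]
t=34-40: P3@Q2 runs 6, rem=0, completes. Q0=[] Q1=[] Q2=[]

Answer: P2,P1,P3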